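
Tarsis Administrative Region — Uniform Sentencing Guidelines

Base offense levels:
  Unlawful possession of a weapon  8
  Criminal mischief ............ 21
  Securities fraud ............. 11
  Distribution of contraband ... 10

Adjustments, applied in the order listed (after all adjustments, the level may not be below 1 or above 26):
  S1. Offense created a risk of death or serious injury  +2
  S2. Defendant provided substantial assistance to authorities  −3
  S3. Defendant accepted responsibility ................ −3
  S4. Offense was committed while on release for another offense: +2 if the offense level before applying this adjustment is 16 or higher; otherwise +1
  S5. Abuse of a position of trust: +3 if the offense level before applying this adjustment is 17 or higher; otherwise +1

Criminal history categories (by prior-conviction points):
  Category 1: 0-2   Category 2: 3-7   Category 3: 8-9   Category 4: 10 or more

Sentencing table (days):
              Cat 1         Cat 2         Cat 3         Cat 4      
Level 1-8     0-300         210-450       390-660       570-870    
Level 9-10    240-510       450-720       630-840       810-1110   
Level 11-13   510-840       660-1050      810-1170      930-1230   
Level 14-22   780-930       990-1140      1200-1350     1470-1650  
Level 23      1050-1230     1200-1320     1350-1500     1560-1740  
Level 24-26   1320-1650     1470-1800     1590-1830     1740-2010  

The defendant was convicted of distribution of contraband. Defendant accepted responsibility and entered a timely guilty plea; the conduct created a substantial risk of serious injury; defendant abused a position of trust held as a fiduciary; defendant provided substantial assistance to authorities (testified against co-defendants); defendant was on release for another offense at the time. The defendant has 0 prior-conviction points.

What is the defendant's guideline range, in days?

Base offense level for distribution of contraband: 10.
S1 applies: 10 + 2 = 12.
S2 applies: 12 − 3 = 9.
S3 applies: 9 − 3 = 6.
S4 applies (level before this adjustment is 6 < 16, so +1): 6 + 1 = 7.
S5 applies (level before this adjustment is 7 < 17, so +1): 7 + 1 = 8.
Final offense level: 8.
Criminal history: 0 prior points → Category 1 (0-2).
Level 8 falls in the 1-8 band.
Grid: Level 1-8 × Category 1 = 0-300 days.

0-300 days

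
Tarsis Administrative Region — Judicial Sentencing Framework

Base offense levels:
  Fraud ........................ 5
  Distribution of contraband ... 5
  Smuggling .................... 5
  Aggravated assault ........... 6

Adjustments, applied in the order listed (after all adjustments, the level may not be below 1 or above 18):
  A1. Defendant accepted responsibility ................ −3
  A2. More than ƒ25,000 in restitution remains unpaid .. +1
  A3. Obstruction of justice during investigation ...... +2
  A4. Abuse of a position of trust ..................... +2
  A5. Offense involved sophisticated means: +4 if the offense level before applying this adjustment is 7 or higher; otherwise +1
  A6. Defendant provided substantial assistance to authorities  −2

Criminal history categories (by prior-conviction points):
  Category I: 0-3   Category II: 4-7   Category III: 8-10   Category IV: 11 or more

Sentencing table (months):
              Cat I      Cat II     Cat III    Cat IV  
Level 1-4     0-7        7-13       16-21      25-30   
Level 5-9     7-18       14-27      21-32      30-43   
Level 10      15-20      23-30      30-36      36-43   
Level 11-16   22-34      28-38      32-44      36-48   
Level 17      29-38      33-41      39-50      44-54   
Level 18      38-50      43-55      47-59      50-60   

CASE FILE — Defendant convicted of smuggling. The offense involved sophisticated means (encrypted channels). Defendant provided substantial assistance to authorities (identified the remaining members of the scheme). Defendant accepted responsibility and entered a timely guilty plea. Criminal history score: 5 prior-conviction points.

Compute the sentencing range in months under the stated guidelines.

Base offense level for smuggling: 5.
A1 applies: 5 − 3 = 2.
A3 does not apply.
A5 applies (level before this adjustment is 2 < 7, so +1): 2 + 1 = 3.
A6 applies: 3 − 2 = 1.
Final offense level: 1.
Criminal history: 5 prior points → Category II (4-7).
Level 1 falls in the 1-4 band.
Grid: Level 1-4 × Category II = 7-13 months.

7-13 months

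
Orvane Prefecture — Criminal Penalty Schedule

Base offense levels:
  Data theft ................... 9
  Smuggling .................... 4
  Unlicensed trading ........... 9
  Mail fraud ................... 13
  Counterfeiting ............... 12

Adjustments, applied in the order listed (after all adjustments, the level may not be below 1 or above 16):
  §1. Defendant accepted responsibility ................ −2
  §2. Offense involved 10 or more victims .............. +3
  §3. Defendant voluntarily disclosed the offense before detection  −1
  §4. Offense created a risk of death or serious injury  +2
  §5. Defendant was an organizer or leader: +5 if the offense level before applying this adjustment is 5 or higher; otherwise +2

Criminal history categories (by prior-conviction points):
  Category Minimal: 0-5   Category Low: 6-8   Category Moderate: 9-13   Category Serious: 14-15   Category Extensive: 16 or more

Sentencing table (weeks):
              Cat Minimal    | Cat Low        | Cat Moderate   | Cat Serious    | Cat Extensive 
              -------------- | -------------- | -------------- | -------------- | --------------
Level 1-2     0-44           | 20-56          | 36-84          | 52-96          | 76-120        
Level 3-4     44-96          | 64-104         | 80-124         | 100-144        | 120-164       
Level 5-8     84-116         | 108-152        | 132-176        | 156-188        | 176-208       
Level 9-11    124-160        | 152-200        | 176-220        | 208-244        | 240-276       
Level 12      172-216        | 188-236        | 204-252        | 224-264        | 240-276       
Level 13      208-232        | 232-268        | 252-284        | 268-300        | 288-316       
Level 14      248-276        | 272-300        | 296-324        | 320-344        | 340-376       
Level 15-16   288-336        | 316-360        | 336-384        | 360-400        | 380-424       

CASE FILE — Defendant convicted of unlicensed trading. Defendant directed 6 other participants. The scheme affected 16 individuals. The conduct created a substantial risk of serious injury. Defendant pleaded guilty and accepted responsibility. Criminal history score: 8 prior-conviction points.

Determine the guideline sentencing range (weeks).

316-360 weeks

Base offense level for unlicensed trading: 9.
§1 applies: 9 − 2 = 7.
§2 applies: 7 + 3 = 10.
§3 does not apply.
§4 applies: 10 + 2 = 12.
§5 applies (level before this adjustment is 12 ≥ 5, so +5): 12 + 5 = 17.
Level 17 exceeds the maximum of 16; capped at 16.
Final offense level: 16.
Criminal history: 8 prior points → Category Low (6-8).
Level 16 falls in the 15-16 band.
Grid: Level 15-16 × Category Low = 316-360 weeks.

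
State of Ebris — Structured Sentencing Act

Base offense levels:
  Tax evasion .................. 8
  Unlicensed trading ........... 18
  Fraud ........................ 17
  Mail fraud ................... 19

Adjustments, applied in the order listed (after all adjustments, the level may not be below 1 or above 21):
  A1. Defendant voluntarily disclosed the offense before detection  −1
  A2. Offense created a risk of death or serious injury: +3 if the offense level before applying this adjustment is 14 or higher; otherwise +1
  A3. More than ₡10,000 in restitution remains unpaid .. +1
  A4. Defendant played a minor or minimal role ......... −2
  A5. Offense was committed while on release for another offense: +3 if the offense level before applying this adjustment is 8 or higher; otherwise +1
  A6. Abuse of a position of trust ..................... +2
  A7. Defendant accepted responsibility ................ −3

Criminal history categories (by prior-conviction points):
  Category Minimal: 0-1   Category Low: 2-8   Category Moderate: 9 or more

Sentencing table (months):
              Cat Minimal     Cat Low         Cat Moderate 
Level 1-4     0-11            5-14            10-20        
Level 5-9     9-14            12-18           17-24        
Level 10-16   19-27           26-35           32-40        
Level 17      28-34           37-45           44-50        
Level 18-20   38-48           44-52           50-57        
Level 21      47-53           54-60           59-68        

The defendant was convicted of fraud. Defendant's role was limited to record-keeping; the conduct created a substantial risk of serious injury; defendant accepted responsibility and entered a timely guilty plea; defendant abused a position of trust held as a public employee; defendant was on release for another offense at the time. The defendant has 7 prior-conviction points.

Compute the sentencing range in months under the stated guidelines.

44-52 months

Base offense level for fraud: 17.
A1 does not apply.
A2 applies (level before this adjustment is 17 ≥ 14, so +3): 17 + 3 = 20.
A4 applies: 20 − 2 = 18.
A5 applies (level before this adjustment is 18 ≥ 8, so +3): 18 + 3 = 21.
A6 applies: 21 + 2 = 23.
A7 applies: 23 − 3 = 20.
Final offense level: 20.
Criminal history: 7 prior points → Category Low (2-8).
Level 20 falls in the 18-20 band.
Grid: Level 18-20 × Category Low = 44-52 months.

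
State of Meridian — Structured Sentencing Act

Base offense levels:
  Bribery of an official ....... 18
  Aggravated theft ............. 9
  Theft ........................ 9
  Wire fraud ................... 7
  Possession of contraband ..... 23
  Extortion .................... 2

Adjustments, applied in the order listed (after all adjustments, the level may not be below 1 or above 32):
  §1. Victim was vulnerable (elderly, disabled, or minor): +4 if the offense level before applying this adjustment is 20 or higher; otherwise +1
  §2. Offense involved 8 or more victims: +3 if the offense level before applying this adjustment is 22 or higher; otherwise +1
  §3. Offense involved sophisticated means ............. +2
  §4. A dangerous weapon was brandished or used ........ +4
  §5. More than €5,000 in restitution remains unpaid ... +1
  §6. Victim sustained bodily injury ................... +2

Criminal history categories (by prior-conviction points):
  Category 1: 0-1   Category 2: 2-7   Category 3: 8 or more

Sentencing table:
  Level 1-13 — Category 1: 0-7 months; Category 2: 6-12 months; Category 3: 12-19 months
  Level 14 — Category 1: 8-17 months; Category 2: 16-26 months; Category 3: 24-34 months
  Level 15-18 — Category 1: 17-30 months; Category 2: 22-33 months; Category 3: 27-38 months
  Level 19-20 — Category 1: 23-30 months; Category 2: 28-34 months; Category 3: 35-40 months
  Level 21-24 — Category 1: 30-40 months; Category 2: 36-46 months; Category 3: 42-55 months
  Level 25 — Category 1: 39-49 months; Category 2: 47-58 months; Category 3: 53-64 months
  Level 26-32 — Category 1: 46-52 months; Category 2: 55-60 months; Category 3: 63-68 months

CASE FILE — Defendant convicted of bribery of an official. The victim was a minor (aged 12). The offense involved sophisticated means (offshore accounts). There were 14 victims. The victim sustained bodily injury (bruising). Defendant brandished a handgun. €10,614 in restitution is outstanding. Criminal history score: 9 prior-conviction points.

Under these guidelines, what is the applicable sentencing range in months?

Base offense level for bribery of an official: 18.
§1 applies (level before this adjustment is 18 < 20, so +1): 18 + 1 = 19.
§2 applies (level before this adjustment is 19 < 22, so +1): 19 + 1 = 20.
§3 applies: 20 + 2 = 22.
§4 applies: 22 + 4 = 26.
§5 applies: 26 + 1 = 27.
§6 applies: 27 + 2 = 29.
Final offense level: 29.
Criminal history: 9 prior points → Category 3 (8+).
Level 29 falls in the 26-32 band.
Grid: Level 26-32 × Category 3 = 63-68 months.

63-68 months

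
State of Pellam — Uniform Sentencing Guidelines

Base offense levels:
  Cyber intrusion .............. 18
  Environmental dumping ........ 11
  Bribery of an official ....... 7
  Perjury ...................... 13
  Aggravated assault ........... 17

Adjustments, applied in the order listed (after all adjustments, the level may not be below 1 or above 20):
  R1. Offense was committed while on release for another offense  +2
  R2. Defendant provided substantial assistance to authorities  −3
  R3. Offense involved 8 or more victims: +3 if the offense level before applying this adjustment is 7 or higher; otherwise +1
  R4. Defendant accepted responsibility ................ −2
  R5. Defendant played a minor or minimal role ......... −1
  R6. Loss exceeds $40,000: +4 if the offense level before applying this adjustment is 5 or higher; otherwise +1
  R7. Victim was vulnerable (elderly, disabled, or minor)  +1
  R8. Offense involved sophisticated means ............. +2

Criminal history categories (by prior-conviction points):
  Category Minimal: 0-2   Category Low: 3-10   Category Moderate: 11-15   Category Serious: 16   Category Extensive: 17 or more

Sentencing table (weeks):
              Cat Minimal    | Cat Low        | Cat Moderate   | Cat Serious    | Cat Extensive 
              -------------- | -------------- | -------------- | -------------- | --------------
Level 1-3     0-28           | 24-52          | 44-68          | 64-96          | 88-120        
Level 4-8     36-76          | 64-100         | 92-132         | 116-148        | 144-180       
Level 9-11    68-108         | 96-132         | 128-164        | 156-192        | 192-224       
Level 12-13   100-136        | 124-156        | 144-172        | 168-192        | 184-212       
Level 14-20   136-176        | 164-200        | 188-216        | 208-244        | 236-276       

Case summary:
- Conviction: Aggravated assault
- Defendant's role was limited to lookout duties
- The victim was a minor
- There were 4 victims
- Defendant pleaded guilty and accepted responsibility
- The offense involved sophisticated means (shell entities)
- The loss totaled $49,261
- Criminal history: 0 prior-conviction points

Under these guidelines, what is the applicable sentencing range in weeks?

136-176 weeks

Base offense level for aggravated assault: 17.
R1 does not apply.
R3 does not apply.
R4 applies: 17 − 2 = 15.
R5 applies: 15 − 1 = 14.
R6 applies (level before this adjustment is 14 ≥ 5, so +4): 14 + 4 = 18.
R7 applies: 18 + 1 = 19.
R8 applies: 19 + 2 = 21.
Level 21 exceeds the maximum of 20; capped at 20.
Final offense level: 20.
Criminal history: 0 prior points → Category Minimal (0-2).
Level 20 falls in the 14-20 band.
Grid: Level 14-20 × Category Minimal = 136-176 weeks.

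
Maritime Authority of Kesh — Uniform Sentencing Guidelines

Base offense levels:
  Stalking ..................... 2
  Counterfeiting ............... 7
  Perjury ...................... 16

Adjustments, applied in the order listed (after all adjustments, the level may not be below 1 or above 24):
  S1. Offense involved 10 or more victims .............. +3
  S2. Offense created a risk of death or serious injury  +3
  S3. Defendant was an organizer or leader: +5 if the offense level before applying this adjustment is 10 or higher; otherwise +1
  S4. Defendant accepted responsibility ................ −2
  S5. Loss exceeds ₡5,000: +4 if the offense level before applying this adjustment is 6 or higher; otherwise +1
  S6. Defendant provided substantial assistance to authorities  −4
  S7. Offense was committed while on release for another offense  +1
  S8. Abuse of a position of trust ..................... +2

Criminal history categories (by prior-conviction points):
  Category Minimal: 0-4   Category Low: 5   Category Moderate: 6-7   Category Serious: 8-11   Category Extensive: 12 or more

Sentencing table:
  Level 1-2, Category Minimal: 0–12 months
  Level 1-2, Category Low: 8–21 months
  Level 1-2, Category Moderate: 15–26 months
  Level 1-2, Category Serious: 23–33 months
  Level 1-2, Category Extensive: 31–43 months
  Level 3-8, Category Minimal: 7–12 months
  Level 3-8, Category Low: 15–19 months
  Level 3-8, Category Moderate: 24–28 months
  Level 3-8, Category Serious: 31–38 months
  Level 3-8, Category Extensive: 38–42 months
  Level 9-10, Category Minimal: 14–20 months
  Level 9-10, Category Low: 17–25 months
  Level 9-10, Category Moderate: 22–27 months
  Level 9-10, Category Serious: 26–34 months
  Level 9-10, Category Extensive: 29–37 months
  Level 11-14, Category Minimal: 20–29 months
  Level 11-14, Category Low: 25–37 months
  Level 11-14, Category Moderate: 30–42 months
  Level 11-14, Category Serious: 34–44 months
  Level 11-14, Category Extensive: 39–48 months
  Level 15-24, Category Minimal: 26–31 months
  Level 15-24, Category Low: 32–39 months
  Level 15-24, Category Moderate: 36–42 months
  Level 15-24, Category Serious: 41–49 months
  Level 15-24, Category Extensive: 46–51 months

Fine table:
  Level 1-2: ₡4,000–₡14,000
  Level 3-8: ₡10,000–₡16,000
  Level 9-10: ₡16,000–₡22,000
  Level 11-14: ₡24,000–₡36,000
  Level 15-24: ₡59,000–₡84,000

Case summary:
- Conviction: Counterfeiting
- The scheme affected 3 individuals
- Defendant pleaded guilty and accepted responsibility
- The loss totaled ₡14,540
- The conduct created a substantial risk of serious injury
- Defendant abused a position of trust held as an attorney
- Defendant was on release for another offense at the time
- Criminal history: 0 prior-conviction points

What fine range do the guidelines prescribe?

Base offense level for counterfeiting: 7.
S2 applies: 7 + 3 = 10.
S4 applies: 10 − 2 = 8.
S5 applies (level before this adjustment is 8 ≥ 6, so +4): 8 + 4 = 12.
S6 does not apply.
S7 applies: 12 + 1 = 13.
S8 applies: 13 + 2 = 15.
Final offense level: 15.
Level 15 falls in the 15-24 band.
Fine table: Level 15-24 → ₡59,000–₡84,000.

₡59,000–₡84,000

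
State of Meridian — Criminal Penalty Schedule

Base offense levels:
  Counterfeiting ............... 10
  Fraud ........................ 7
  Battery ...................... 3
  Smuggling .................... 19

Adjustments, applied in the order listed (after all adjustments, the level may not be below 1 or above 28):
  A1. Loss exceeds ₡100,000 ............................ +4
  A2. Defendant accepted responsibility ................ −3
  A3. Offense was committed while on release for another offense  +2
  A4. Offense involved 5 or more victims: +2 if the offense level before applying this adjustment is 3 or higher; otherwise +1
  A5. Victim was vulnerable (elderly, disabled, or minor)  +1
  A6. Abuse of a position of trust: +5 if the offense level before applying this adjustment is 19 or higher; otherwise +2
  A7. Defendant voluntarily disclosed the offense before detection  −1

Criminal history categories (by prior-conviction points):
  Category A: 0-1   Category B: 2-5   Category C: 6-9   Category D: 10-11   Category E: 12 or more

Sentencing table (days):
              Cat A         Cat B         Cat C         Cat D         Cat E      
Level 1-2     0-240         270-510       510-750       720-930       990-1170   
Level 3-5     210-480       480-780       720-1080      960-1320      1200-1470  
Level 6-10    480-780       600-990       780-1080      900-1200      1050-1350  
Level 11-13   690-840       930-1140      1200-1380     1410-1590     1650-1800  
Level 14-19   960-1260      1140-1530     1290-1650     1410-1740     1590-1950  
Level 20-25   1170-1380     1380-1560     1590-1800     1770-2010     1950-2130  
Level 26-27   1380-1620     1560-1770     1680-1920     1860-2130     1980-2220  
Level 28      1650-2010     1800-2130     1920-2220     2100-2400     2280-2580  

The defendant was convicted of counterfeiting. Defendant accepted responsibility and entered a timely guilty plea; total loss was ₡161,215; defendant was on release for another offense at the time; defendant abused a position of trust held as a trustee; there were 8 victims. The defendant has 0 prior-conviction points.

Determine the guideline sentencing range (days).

Base offense level for counterfeiting: 10.
A1 applies: 10 + 4 = 14.
A2 applies: 14 − 3 = 11.
A3 applies: 11 + 2 = 13.
A4 applies (level before this adjustment is 13 ≥ 3, so +2): 13 + 2 = 15.
A6 applies (level before this adjustment is 15 < 19, so +2): 15 + 2 = 17.
A7 does not apply.
Final offense level: 17.
Criminal history: 0 prior points → Category A (0-1).
Level 17 falls in the 14-19 band.
Grid: Level 14-19 × Category A = 960-1260 days.

960-1260 days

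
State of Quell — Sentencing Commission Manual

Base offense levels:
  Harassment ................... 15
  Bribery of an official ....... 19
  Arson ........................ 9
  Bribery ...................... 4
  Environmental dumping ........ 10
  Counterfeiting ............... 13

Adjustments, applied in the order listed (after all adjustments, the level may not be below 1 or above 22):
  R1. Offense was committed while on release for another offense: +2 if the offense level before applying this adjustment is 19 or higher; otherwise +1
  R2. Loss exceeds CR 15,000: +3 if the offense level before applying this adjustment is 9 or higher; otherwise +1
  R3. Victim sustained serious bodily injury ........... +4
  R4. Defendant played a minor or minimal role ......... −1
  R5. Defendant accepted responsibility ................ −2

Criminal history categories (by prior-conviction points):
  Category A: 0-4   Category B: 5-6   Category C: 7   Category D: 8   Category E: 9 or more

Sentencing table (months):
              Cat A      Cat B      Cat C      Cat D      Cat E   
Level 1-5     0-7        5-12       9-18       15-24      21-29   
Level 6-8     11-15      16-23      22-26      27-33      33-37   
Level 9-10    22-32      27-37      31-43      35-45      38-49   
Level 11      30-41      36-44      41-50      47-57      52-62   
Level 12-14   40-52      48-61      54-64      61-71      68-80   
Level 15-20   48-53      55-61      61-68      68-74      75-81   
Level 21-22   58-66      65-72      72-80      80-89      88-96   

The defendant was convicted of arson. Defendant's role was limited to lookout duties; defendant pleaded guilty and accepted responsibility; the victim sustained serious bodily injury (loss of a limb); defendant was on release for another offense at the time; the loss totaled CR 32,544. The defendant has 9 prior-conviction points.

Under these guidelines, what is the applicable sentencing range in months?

Base offense level for arson: 9.
R1 applies (level before this adjustment is 9 < 19, so +1): 9 + 1 = 10.
R2 applies (level before this adjustment is 10 ≥ 9, so +3): 10 + 3 = 13.
R3 applies: 13 + 4 = 17.
R4 applies: 17 − 1 = 16.
R5 applies: 16 − 2 = 14.
Final offense level: 14.
Criminal history: 9 prior points → Category E (9+).
Level 14 falls in the 12-14 band.
Grid: Level 12-14 × Category E = 68-80 months.

68-80 months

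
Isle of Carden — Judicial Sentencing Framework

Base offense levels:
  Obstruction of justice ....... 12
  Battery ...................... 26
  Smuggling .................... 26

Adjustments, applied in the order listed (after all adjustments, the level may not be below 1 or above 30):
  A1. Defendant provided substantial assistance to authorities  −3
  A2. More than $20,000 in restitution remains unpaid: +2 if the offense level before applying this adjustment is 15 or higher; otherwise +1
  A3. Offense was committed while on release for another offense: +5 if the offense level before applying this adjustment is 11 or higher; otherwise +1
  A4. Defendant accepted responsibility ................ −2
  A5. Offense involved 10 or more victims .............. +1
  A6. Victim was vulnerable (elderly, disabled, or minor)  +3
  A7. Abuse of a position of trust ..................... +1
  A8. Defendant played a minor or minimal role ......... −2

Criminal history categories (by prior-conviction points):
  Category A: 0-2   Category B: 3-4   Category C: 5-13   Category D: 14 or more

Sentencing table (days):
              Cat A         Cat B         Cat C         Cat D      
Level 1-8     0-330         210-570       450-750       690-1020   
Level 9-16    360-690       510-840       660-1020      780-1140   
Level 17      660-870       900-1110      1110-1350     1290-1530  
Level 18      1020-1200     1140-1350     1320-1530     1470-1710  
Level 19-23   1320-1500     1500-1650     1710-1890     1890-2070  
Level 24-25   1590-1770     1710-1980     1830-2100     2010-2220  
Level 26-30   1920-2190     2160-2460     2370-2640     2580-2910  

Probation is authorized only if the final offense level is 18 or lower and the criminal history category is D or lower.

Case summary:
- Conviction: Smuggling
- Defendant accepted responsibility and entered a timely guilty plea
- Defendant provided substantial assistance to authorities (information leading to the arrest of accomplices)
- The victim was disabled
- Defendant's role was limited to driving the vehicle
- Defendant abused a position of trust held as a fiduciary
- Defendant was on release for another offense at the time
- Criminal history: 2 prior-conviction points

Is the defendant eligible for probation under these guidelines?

No

Base offense level for smuggling: 26.
A1 applies: 26 − 3 = 23.
A3 applies (level before this adjustment is 23 ≥ 11, so +5): 23 + 5 = 28.
A4 applies: 28 − 2 = 26.
A6 applies: 26 + 3 = 29.
A7 applies: 29 + 1 = 30.
A8 applies: 30 − 2 = 28.
Final offense level: 28.
Criminal history: 2 prior points → Category A (0-2).
Level 28 falls in the 26-30 band.
Grid: Level 26-30 × Category A = 1920-2190 days.
Probation check: level 28 > 18 and category A ≤ D → not eligible.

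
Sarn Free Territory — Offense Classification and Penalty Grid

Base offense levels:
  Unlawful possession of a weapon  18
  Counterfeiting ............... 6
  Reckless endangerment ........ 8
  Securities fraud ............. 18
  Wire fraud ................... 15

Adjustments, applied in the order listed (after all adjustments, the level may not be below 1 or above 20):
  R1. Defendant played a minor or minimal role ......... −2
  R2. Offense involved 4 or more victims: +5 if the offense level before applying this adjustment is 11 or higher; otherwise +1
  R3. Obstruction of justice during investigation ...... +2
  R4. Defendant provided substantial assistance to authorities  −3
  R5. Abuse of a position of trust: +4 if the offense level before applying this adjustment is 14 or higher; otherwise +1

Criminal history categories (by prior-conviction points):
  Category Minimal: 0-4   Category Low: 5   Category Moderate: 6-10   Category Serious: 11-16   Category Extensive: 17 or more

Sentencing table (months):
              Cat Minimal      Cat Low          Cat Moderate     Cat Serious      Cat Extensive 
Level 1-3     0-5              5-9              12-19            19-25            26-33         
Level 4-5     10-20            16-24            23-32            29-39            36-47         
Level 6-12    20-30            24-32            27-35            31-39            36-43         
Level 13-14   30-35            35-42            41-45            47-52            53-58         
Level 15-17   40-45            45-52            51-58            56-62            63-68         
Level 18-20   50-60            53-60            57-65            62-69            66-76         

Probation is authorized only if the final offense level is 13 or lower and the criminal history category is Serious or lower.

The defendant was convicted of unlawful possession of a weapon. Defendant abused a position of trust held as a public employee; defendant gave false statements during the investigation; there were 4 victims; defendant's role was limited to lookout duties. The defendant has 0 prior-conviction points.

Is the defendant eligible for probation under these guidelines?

No

Base offense level for unlawful possession of a weapon: 18.
R1 applies: 18 − 2 = 16.
R2 applies (level before this adjustment is 16 ≥ 11, so +5): 16 + 5 = 21.
R3 applies: 21 + 2 = 23.
R5 applies (level before this adjustment is 23 ≥ 14, so +4): 23 + 4 = 27.
Level 27 exceeds the maximum of 20; capped at 20.
Final offense level: 20.
Criminal history: 0 prior points → Category Minimal (0-4).
Level 20 falls in the 18-20 band.
Grid: Level 18-20 × Category Minimal = 50-60 months.
Probation check: level 20 > 13 and category Minimal ≤ Serious → not eligible.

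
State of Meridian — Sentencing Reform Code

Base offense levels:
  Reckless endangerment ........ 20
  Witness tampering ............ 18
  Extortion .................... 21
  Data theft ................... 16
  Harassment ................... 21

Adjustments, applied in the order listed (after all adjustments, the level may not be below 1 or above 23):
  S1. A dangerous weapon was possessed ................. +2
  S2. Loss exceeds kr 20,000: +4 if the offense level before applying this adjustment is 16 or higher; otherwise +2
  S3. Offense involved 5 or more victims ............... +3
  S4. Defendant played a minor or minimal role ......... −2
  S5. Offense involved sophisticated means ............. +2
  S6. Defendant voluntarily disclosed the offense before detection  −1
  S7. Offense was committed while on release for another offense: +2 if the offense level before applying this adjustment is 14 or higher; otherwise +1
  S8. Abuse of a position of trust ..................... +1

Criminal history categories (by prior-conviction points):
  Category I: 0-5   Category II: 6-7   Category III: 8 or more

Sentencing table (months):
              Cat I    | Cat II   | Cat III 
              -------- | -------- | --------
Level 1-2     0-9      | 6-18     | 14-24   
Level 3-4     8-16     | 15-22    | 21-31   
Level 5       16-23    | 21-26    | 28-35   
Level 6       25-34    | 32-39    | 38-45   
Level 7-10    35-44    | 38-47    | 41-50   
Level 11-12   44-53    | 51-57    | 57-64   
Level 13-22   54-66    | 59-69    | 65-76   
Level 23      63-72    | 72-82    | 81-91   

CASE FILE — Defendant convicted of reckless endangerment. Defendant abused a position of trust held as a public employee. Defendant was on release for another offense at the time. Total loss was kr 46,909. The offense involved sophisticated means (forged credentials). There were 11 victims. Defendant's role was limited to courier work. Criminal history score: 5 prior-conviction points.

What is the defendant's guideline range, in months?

63-72 months

Base offense level for reckless endangerment: 20.
S2 applies (level before this adjustment is 20 ≥ 16, so +4): 20 + 4 = 24.
S3 applies: 24 + 3 = 27.
S4 applies: 27 − 2 = 25.
S5 applies: 25 + 2 = 27.
S7 applies (level before this adjustment is 27 ≥ 14, so +2): 27 + 2 = 29.
S8 applies: 29 + 1 = 30.
Level 30 exceeds the maximum of 23; capped at 23.
Final offense level: 23.
Criminal history: 5 prior points → Category I (0-5).
Level 23 falls in the 23 band.
Grid: Level 23 × Category I = 63-72 months.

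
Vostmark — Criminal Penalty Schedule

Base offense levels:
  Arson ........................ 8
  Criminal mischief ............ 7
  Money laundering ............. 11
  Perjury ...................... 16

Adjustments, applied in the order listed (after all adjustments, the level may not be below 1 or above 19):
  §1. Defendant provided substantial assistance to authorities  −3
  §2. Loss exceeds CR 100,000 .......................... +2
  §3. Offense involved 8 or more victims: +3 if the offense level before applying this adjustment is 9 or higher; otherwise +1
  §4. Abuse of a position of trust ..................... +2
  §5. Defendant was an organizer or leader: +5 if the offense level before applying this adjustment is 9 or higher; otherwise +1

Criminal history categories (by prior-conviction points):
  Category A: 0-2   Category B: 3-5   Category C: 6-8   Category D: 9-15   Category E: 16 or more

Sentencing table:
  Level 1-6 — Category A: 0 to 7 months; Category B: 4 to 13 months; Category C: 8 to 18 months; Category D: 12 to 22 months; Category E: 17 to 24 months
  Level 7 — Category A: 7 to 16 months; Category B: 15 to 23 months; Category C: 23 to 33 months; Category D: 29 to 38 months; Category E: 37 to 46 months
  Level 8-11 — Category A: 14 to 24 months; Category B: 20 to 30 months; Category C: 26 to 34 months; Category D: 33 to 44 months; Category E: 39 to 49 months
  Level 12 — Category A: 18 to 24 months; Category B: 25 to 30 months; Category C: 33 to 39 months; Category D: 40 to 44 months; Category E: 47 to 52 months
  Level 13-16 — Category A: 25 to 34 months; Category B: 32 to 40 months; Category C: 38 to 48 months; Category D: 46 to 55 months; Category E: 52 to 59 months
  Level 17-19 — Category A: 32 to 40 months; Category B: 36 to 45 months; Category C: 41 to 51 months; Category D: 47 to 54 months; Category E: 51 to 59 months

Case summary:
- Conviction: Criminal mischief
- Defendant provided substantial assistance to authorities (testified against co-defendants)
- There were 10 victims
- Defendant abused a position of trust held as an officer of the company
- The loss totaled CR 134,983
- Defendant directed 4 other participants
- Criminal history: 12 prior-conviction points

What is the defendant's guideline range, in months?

46-55 months

Base offense level for criminal mischief: 7.
§1 applies: 7 − 3 = 4.
§2 applies: 4 + 2 = 6.
§3 applies (level before this adjustment is 6 < 9, so +1): 6 + 1 = 7.
§4 applies: 7 + 2 = 9.
§5 applies (level before this adjustment is 9 ≥ 9, so +5): 9 + 5 = 14.
Final offense level: 14.
Criminal history: 12 prior points → Category D (9-15).
Level 14 falls in the 13-16 band.
Grid: Level 13-16 × Category D = 46-55 months.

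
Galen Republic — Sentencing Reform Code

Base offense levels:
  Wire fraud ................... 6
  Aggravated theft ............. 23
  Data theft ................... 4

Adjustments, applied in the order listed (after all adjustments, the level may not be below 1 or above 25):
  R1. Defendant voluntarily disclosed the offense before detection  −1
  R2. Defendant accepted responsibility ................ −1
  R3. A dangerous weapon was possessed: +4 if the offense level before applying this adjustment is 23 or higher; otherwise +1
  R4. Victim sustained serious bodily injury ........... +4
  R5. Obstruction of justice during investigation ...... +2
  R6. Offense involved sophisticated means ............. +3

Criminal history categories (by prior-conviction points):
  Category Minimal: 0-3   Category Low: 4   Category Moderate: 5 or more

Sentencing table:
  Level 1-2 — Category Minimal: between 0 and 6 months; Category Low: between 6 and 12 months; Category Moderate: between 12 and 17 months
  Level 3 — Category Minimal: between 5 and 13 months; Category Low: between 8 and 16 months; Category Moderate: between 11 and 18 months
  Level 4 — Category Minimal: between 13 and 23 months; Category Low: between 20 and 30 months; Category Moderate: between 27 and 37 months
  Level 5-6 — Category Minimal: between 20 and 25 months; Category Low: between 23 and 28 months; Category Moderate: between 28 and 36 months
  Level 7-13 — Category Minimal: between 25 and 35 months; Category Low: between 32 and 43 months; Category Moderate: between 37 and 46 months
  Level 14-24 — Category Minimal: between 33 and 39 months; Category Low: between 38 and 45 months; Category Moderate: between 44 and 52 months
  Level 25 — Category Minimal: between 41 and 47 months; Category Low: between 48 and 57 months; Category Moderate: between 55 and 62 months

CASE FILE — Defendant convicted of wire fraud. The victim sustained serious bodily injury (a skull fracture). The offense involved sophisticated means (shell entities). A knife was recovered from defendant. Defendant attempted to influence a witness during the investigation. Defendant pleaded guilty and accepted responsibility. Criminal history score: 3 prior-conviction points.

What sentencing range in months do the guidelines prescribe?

33-39 months

Base offense level for wire fraud: 6.
R2 applies: 6 − 1 = 5.
R3 applies (level before this adjustment is 5 < 23, so +1): 5 + 1 = 6.
R4 applies: 6 + 4 = 10.
R5 applies: 10 + 2 = 12.
R6 applies: 12 + 3 = 15.
Final offense level: 15.
Criminal history: 3 prior points → Category Minimal (0-3).
Level 15 falls in the 14-24 band.
Grid: Level 14-24 × Category Minimal = 33-39 months.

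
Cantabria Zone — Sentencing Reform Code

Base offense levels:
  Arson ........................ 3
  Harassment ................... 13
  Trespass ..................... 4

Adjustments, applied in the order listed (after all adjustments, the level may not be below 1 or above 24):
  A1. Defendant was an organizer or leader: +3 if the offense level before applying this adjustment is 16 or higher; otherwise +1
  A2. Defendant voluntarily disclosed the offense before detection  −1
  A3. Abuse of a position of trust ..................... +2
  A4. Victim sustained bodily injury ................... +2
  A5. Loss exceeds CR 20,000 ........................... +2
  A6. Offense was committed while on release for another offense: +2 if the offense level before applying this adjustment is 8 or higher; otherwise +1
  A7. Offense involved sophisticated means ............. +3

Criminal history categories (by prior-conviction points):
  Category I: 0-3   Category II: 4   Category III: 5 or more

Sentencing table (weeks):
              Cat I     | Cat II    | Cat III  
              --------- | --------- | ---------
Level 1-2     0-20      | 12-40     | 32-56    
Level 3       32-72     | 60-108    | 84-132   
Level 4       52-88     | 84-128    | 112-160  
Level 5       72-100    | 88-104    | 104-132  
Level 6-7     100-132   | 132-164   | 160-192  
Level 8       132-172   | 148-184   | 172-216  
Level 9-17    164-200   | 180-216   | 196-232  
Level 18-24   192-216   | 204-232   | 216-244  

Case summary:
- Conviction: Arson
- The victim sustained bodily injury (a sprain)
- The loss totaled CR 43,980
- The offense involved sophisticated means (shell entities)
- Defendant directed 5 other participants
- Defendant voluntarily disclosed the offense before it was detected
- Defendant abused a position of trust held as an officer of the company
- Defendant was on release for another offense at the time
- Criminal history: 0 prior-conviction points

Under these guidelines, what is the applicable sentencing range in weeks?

164-200 weeks

Base offense level for arson: 3.
A1 applies (level before this adjustment is 3 < 16, so +1): 3 + 1 = 4.
A2 applies: 4 − 1 = 3.
A3 applies: 3 + 2 = 5.
A4 applies: 5 + 2 = 7.
A5 applies: 7 + 2 = 9.
A6 applies (level before this adjustment is 9 ≥ 8, so +2): 9 + 2 = 11.
A7 applies: 11 + 3 = 14.
Final offense level: 14.
Criminal history: 0 prior points → Category I (0-3).
Level 14 falls in the 9-17 band.
Grid: Level 9-17 × Category I = 164-200 weeks.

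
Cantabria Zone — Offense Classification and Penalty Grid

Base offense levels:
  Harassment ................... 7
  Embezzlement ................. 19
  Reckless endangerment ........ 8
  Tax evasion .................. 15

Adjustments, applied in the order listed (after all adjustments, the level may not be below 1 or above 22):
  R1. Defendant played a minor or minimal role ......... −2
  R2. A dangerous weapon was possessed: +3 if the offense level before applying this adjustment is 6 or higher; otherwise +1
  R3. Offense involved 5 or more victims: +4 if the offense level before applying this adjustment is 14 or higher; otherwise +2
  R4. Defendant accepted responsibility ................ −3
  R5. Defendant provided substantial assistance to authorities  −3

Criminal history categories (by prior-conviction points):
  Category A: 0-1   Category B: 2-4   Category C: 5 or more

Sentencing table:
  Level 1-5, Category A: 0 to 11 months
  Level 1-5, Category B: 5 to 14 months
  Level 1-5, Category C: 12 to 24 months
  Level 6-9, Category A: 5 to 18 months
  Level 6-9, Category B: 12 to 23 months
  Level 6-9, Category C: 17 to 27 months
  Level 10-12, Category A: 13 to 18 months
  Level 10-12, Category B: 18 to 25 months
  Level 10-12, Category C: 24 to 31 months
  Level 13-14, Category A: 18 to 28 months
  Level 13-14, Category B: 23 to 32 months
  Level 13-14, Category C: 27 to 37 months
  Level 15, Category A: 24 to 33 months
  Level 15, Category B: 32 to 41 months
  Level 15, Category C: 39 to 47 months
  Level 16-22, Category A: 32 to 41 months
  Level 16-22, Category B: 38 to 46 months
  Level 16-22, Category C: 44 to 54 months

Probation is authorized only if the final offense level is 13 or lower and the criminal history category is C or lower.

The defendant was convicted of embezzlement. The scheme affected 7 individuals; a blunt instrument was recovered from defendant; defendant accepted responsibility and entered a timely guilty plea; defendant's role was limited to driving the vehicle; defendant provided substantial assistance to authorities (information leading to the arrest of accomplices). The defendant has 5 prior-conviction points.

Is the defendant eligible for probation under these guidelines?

Base offense level for embezzlement: 19.
R1 applies: 19 − 2 = 17.
R2 applies (level before this adjustment is 17 ≥ 6, so +3): 17 + 3 = 20.
R3 applies (level before this adjustment is 20 ≥ 14, so +4): 20 + 4 = 24.
R4 applies: 24 − 3 = 21.
R5 applies: 21 − 3 = 18.
Final offense level: 18.
Criminal history: 5 prior points → Category C (5+).
Level 18 falls in the 16-22 band.
Grid: Level 16-22 × Category C = 44-54 months.
Probation check: level 18 > 13 and category C ≤ C → not eligible.

No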